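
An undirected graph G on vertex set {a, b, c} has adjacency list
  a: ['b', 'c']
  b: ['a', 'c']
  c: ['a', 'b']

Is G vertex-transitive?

Every vertex has degree 2, so G is the complete graph K_3. Any permutation of the 3 vertices preserves K_3, so Aut(K_3) = S_3 of order 3! = 6. This group acts transitively on the 3 vertices.

Yes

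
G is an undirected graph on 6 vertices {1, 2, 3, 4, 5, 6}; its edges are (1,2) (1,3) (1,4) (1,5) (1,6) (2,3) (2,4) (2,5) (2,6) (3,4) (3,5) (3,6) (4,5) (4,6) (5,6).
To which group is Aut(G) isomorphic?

All 6 vertices are pairwise adjacent: G = K_6. Any permutation of the 6 vertices preserves K_6, so Aut(K_6) = S_6 of order 6! = 720.

S_6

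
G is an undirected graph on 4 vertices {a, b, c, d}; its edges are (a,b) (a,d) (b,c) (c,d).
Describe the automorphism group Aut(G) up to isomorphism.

Every vertex has degree 2 and the graph is connected, so G is the 4-cycle C_4. C_4 has 4 rotations and 4 reflections, so Aut(C_4) ≅ D_4 of order 8.

the dihedral group of order 8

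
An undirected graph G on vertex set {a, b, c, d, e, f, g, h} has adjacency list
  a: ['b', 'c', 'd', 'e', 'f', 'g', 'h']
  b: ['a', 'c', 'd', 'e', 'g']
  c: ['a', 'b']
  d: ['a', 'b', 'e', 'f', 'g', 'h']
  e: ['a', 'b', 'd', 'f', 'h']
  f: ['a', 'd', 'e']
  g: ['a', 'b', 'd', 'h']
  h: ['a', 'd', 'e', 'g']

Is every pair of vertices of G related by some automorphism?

No

Vertex a is the only vertex of degree 7, so every automorphism fixes it; G is not vertex-transitive.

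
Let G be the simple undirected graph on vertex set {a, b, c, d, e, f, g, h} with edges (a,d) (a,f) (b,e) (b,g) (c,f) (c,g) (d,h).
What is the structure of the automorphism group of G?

The degree sequence is [2, 2, 2, 2, 1, 2, 2, 1]; the two degree-1 vertices e and h are the ends of a path, so G = P_8. A path has exactly one nontrivial symmetry — reversal — giving Aut(G) of order 2.

Z_2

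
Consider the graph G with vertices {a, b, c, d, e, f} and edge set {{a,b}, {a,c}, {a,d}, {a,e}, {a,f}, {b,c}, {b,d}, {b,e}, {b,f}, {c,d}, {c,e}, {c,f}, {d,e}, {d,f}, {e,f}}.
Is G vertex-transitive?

Yes

Every vertex has degree 5, so G is the complete graph K_6. Any permutation of the 6 vertices preserves K_6, so Aut(K_6) = S_6 of order 6! = 720. Under this action every vertex can be carried to every other, so G is vertex-transitive.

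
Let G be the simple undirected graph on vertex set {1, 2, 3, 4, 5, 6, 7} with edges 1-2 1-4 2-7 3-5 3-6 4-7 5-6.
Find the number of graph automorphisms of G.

48

G has two connected components, {1, 2, 4, 7} and {3, 5, 6}; each is 2-regular, so G = C_4 ⊔ C_3. The components are non-isomorphic (different sizes), so Aut(G) = Aut(C_4) × Aut(C_3) = D_4 × D_3 of order 8·6 = 48.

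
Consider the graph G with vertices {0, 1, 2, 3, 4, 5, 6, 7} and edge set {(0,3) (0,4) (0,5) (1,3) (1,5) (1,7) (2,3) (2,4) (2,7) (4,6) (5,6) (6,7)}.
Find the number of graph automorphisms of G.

48

G is 3-regular and bipartite on 2^3 = 8 vertices with girth 4; it is the hypercube graph Q_3. Aut(Q_3) consists of the signed permutations of the 3 coordinate axes: 3! permutations times 2^3 sign flips, so |Aut| = 2^3·3! = 48.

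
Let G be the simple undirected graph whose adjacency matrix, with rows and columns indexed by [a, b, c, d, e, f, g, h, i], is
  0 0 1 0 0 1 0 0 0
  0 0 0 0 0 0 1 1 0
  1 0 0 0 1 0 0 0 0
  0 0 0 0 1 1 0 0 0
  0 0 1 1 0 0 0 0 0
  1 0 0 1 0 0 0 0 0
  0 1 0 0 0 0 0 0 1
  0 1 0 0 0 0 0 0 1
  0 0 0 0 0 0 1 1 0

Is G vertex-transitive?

No

G has two connected components, {a, c, d, e, f} and {b, g, h, i}; each is 2-regular, so G = C_5 ⊔ C_4. The orbit of a under Aut(G) is {a, c, d, e, f}, which does not contain b, so G is not vertex-transitive.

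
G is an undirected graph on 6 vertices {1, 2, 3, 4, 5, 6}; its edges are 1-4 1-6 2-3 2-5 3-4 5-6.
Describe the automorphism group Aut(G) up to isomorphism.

Every vertex has degree 2 and the graph is connected, so G is the 6-cycle C_6. C_6 has 6 rotations and 6 reflections, so Aut(C_6) ≅ D_6 of order 12.

the dihedral group of order 12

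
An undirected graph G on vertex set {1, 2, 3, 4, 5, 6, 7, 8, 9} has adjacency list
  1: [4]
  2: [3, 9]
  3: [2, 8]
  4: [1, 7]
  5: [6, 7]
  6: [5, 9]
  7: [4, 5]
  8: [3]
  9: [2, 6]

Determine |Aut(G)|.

The degree sequence is [1, 2, 2, 2, 2, 2, 2, 1, 2]; the two degree-1 vertices 1 and 8 are the ends of a path, so G = P_9. The only nontrivial automorphism of a path is the end-to-end reflection, so Aut(G) ≅ Z_2.

2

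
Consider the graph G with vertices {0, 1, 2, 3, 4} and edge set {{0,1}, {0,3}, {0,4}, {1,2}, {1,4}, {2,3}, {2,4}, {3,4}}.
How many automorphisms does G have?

Vertex 4 is the unique vertex of degree 4; the remaining 4 vertices each have degree 3 and induce a cycle, so G is the wheel on 5 vertices with hub 4. With the hub fixed, the remaining symmetry is that of the rim cycle C_4, giving the dihedral group D_4.

8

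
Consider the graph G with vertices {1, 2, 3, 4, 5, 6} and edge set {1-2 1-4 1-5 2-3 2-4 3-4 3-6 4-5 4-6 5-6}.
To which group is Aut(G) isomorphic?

the dihedral group of order 10

Vertex 4 is the unique vertex of degree 5; the remaining 5 vertices each have degree 3 and induce a cycle, so G is the wheel on 6 vertices with hub 4. With the hub fixed, the remaining symmetry is that of the rim cycle C_5, giving the dihedral group D_5.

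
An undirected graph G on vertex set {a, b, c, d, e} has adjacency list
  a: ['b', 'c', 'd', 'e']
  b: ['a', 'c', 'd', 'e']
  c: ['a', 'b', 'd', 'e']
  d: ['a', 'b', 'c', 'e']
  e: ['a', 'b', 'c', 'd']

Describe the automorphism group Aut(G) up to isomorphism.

Every vertex has degree 4, so G is the complete graph K_5. Any permutation of the 5 vertices preserves K_5, so Aut(K_5) = S_5 of order 5! = 120.

the symmetric group on 5 letters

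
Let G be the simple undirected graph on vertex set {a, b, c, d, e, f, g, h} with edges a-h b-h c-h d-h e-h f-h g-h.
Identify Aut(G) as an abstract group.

the symmetric group on 7 letters

Vertex h has degree 7 and every other vertex has degree 1, so G is the star K_{1,7} with centre h. The 7 leaves are pairwise interchangeable while the centre is fixed, giving Aut(G) = S_7.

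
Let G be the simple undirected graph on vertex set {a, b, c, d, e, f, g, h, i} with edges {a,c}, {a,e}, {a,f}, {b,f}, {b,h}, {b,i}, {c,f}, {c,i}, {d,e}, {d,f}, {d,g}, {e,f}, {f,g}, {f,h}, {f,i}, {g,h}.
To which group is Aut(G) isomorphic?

Vertex f is the unique vertex of degree 8; the remaining 8 vertices each have degree 3 and induce a cycle, so G is the wheel on 9 vertices with hub f. With the hub fixed, the remaining symmetry is that of the rim cycle C_8, giving the dihedral group D_8.

D_8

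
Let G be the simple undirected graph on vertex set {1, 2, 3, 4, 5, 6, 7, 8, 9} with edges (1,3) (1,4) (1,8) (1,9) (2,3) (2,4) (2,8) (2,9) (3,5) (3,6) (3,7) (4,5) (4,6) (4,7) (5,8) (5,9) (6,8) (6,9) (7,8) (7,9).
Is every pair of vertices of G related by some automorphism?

Automorphisms preserve degree, but G has vertices of degree 4 and vertices of degree 5; no automorphism maps one to the other, so G is not vertex-transitive.

No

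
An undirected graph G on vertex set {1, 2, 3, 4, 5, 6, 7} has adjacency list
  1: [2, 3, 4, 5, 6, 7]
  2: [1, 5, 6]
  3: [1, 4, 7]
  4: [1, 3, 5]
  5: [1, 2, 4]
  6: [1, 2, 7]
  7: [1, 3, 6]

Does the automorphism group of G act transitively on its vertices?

Vertex 1 is the only vertex of degree 6, so every automorphism fixes it; G is not vertex-transitive.

No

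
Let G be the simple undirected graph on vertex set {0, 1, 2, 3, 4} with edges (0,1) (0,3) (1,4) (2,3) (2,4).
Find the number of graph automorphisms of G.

Every vertex has degree 2 and the graph is connected, so G is the 5-cycle C_5. The automorphisms of the 5-cycle are exactly the symmetries of a regular 5-gon: the dihedral group D_5, |D_5| = 10.

10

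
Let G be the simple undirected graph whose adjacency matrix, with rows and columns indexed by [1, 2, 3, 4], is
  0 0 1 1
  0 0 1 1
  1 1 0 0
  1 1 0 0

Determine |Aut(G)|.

G is 2-regular and connected on 4 vertices, i.e. the cycle C_4. The automorphisms of the 4-cycle are exactly the symmetries of a regular 4-gon: the dihedral group D_4, |D_4| = 8.

8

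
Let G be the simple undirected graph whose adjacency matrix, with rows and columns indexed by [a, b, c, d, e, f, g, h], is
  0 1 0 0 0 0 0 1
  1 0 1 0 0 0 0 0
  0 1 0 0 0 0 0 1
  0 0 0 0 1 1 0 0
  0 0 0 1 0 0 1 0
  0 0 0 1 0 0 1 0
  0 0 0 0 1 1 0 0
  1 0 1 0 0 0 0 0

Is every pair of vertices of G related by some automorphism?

G has two connected components, {d, e, f, g} and {a, b, c, h}; each is 2-regular, so G = C_4 ⊔ C_4. With two isomorphic components, Aut(G) = Aut(C_4) ≀ S_2 = (D_4 × D_4) ⋊ Z_2: permute each cycle by D_4, then optionally swap the two cycles. Order 2·(2·4)² = 128. This group acts transitively on the 8 vertices.

Yes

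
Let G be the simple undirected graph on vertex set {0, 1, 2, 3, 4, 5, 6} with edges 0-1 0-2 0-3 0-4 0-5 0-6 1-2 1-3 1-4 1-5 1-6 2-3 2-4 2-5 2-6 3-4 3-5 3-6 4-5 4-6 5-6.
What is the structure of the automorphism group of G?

All 7 vertices are pairwise adjacent: G = K_7. Every bijection on the vertex set is an automorphism of K_7; hence Aut(K_7) ≅ S_7, order 5040.

the symmetric group on 7 letters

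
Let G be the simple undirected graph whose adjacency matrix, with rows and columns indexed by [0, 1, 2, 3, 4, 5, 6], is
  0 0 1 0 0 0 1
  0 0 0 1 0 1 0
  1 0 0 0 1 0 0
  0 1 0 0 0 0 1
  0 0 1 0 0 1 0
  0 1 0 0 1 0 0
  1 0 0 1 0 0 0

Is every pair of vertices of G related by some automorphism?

Yes

G is 2-regular and connected on 7 vertices, i.e. the cycle C_7. The automorphisms of the 7-cycle are exactly the symmetries of a regular 7-gon: the dihedral group D_7, |D_7| = 14. This group acts transitively on the 7 vertices.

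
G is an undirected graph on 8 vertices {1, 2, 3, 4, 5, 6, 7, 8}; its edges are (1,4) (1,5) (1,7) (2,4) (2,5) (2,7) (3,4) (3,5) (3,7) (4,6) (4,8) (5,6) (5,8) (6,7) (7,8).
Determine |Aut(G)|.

720

The vertices split by degree into {4, 5, 7} (degree 5) and {1, 2, 3, 6, 8} (degree 3); every edge runs between the two parts, so G is the complete bipartite graph K_{3,5}. The parts have unequal sizes, so no automorphism swaps them; each part is permuted independently, giving S_5 × S_3 of order 5!·3! = 720.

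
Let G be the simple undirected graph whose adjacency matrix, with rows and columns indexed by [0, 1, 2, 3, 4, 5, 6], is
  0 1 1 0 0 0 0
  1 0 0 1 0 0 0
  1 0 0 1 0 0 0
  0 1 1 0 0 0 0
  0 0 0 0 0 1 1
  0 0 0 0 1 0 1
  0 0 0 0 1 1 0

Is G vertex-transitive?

G has two connected components, {0, 1, 2, 3} and {4, 5, 6}; each is 2-regular, so G = C_4 ⊔ C_3. The orbit of 0 under Aut(G) is {0, 1, 2, 3}, which does not contain 4, so G is not vertex-transitive.

No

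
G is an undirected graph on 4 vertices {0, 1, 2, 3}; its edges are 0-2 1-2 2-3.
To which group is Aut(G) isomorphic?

the symmetric group on 3 letters

Vertex 2 has degree 3 and every other vertex has degree 1, so G is the star K_{1,3} with centre 2. The 3 leaves are pairwise interchangeable while the centre is fixed, giving Aut(G) = S_3.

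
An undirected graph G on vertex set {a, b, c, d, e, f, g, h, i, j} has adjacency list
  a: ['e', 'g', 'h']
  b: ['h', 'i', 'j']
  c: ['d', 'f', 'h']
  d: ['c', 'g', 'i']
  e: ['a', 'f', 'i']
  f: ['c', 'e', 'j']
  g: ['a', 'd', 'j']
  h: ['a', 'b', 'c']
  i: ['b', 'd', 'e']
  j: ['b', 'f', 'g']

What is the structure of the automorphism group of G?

G is 3-regular on 10 vertices with no triangles and no 4-cycles (girth 5): this is the Petersen graph. Viewing the Petersen graph as the Kneser graph K(5,2) — vertices are 2-subsets of {1,…,5}, edges join disjoint pairs — its automorphisms are exactly the permutations of the 5-element set, so Aut ≅ S_5 of order 120.

S_5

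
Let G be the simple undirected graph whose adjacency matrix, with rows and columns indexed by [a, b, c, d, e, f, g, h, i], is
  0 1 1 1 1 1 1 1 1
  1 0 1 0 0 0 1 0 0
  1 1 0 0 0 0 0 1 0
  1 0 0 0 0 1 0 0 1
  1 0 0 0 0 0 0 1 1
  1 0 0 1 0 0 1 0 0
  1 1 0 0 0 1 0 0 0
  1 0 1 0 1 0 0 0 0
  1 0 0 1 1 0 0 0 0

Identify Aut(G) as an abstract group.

D_8

Vertex a is the unique vertex of degree 8; the remaining 8 vertices each have degree 3 and induce a cycle, so G is the wheel on 9 vertices with hub a. With the hub fixed, the remaining symmetry is that of the rim cycle C_8, giving the dihedral group D_8.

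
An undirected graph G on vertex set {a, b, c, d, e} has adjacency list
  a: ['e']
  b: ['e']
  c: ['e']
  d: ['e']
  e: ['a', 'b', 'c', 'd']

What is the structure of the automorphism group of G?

S_4

Vertex e has degree 4 and every other vertex has degree 1, so G is the star K_{1,4} with centre e. Any automorphism fixes the centre and permutes the 4 leaves freely, so Aut(G) ≅ S_4 of order 4! = 24.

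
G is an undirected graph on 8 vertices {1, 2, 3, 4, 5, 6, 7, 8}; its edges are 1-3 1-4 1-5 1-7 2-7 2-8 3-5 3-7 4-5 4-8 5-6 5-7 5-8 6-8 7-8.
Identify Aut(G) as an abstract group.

the trivial group

The degree sequence is [4, 2, 3, 3, 6, 2, 5, 5]. Checking the degree-preserving permutations of the vertex set shows that none except the identity preserves every edge, so Aut(G) is trivial.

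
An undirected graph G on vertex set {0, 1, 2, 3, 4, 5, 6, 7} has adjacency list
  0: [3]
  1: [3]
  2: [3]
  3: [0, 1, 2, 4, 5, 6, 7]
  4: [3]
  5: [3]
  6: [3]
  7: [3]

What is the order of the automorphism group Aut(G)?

5040

Vertex 3 has degree 7 and every other vertex has degree 1, so G is the star K_{1,7} with centre 3. Any automorphism fixes the centre and permutes the 7 leaves freely, so Aut(G) ≅ S_7 of order 7! = 5040.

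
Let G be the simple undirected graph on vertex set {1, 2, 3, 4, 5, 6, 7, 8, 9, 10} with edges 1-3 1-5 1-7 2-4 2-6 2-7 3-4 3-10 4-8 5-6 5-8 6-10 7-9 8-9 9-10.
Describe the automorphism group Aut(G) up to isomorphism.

G is 3-regular on 10 vertices with no triangles and no 4-cycles (girth 5): this is the Petersen graph. Viewing the Petersen graph as the Kneser graph K(5,2) — vertices are 2-subsets of {1,…,5}, edges join disjoint pairs — its automorphisms are exactly the permutations of the 5-element set, so Aut ≅ S_5 of order 120.

the symmetric group S_5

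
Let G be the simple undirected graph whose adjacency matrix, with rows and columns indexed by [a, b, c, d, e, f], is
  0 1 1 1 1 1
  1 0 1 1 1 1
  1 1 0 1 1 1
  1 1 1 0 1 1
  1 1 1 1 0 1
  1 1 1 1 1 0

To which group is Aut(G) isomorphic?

All 6 vertices are pairwise adjacent: G = K_6. Any permutation of the 6 vertices preserves K_6, so Aut(K_6) = S_6 of order 6! = 720.

S_6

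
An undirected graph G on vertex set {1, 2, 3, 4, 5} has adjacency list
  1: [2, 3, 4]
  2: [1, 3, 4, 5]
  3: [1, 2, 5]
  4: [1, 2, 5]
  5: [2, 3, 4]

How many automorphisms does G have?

8

Vertex 2 is the unique vertex of degree 4; the remaining 4 vertices each have degree 3 and induce a cycle, so G is the wheel on 5 vertices with hub 2. With the hub fixed, the remaining symmetry is that of the rim cycle C_4, giving the dihedral group D_4.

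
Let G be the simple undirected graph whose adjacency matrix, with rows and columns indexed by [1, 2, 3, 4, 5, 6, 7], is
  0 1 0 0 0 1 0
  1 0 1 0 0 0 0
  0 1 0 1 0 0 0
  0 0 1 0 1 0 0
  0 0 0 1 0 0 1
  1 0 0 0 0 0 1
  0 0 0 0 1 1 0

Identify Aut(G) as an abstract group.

G is 2-regular and connected on 7 vertices, i.e. the cycle C_7. C_7 has 7 rotations and 7 reflections, so Aut(C_7) ≅ D_7 of order 14.

D_7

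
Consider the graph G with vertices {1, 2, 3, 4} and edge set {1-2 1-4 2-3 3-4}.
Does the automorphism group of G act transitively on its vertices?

Every vertex has degree 2 and the graph is connected, so G is the 4-cycle C_4. The automorphisms of the 4-cycle are exactly the symmetries of a regular 4-gon: the dihedral group D_4, |D_4| = 8. This group acts transitively on the 4 vertices.

Yes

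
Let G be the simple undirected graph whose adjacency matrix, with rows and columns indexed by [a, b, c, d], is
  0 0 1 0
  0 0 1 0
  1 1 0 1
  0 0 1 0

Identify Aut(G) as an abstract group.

S_3

Vertex c has degree 3 and every other vertex has degree 1, so G is the star K_{1,3} with centre c. The 3 leaves are pairwise interchangeable while the centre is fixed, giving Aut(G) = S_3.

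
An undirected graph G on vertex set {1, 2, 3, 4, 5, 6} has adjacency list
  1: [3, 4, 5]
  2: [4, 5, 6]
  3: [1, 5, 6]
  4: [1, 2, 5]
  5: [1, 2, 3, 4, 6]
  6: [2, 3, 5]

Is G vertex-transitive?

Vertex 5 is the only vertex of degree 5, so every automorphism fixes it; G is not vertex-transitive.

No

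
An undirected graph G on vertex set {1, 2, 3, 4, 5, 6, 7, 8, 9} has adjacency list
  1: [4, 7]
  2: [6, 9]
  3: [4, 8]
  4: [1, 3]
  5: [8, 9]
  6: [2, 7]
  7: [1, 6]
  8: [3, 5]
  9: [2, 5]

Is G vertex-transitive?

G is 2-regular and connected on 9 vertices, i.e. the cycle C_9. C_9 has 9 rotations and 9 reflections, so Aut(C_9) ≅ D_9 of order 18. Under this action every vertex can be carried to every other, so G is vertex-transitive.

Yes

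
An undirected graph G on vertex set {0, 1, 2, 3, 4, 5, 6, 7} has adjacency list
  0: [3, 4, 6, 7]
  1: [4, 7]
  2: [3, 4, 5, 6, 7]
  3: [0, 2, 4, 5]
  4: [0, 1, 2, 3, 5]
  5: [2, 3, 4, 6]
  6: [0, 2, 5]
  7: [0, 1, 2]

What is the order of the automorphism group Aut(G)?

Degrees alone do not determine every vertex (e.g. 0 and 3 both have degree 4), but their neighbour-degree multisets differ: N(0) has degrees [3, 3, 4, 5] while N(3) has degrees [4, 4, 5, 5]. Repeating this refinement separates all vertices, so the only automorphism is the identity.

1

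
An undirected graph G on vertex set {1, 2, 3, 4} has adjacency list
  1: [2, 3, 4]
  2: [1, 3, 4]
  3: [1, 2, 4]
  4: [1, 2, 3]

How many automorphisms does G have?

24

Every vertex has degree 3, so G is the complete graph K_4. Any permutation of the 4 vertices preserves K_4, so Aut(K_4) = S_4 of order 4! = 24.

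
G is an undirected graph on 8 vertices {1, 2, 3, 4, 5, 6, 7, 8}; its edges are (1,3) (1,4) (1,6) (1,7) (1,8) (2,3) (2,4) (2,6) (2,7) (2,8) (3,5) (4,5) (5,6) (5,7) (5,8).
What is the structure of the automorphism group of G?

The vertices split by degree into {1, 2, 5} (degree 5) and {3, 4, 6, 7, 8} (degree 3); every edge runs between the two parts, so G is the complete bipartite graph K_{3,5}. Automorphisms preserve the bipartition setwise (since the parts differ in size) and act as S_5 × S_3 within it; |Aut| = 720.

S_5 × S_3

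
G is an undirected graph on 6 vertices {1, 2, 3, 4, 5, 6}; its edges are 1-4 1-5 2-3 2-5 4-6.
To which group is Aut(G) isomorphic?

The degree sequence is [2, 2, 1, 2, 2, 1]; the two degree-1 vertices 3 and 6 are the ends of a path, so G = P_6. A path has exactly one nontrivial symmetry — reversal — giving Aut(G) of order 2.

C_2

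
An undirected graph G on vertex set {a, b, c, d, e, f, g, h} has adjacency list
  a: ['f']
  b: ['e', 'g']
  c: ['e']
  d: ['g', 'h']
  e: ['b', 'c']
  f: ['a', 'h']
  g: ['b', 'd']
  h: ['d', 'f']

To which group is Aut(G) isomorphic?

The degree sequence is [1, 2, 1, 2, 2, 2, 2, 2]; the two degree-1 vertices a and c are the ends of a path, so G = P_8. A path has exactly one nontrivial symmetry — reversal — giving Aut(G) of order 2.

Z_2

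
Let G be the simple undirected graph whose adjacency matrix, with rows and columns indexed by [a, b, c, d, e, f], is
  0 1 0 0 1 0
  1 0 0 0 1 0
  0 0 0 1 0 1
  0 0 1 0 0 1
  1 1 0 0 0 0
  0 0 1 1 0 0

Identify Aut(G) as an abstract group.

G has two connected components, {a, b, e} and {c, d, f}; each is 2-regular, so G = C_3 ⊔ C_3. With two isomorphic components, Aut(G) = Aut(C_3) ≀ S_2 = (D_3 × D_3) ⋊ Z_2: permute each cycle by D_3, then optionally swap the two cycles. Order 2·(2·3)² = 72.

(D_3 × D_3) ⋊ Z_2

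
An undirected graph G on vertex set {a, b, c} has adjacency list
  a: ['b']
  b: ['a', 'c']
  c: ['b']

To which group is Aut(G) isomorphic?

The degree sequence is [1, 2, 1]; the two degree-1 vertices a and c are the ends of a path, so G = P_3. The only nontrivial automorphism of a path is the end-to-end reflection, so Aut(G) ≅ Z_2.

C_2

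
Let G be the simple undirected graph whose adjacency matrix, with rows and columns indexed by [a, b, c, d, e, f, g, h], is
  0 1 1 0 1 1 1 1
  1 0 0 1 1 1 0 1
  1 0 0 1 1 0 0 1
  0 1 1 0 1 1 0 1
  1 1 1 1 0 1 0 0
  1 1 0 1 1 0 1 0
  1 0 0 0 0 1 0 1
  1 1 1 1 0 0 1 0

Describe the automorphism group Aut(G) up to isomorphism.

the trivial group

Degrees alone do not determine every vertex (e.g. b and d both have degree 5), but their neighbour-degree multisets differ: N(b) has degrees [5, 5, 5, 5, 6] while N(d) has degrees [4, 5, 5, 5, 5]. Repeating this refinement separates all vertices, so the only automorphism is the identity.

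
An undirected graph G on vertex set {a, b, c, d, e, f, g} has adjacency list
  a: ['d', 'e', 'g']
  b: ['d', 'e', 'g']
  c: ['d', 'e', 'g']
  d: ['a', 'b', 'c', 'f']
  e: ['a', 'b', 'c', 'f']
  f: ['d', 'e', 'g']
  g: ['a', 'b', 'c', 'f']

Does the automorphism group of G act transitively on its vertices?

Automorphisms preserve degree, but G has vertices of degree 3 and vertices of degree 4; no automorphism maps one to the other, so G is not vertex-transitive.

No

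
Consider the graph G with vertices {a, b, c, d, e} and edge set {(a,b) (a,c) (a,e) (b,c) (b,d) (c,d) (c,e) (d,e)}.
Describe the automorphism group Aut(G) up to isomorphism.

D_4

Vertex c is the unique vertex of degree 4; the remaining 4 vertices each have degree 3 and induce a cycle, so G is the wheel on 5 vertices with hub c. With the hub fixed, the remaining symmetry is that of the rim cycle C_4, giving the dihedral group D_4.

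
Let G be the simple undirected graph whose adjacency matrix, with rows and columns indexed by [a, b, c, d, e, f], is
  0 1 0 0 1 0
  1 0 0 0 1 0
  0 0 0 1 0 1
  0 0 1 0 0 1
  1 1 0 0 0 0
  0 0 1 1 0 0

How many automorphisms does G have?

72

G has two connected components, {c, d, f} and {a, b, e}; each is 2-regular, so G = C_3 ⊔ C_3. With two isomorphic components, Aut(G) = Aut(C_3) ≀ S_2 = (D_3 × D_3) ⋊ Z_2: permute each cycle by D_3, then optionally swap the two cycles. Order 2·(2·3)² = 72.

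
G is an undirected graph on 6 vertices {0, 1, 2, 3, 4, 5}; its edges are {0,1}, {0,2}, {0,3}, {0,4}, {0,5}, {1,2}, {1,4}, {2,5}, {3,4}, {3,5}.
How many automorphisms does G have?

Vertex 0 is the unique vertex of degree 5; the remaining 5 vertices each have degree 3 and induce a cycle, so G is the wheel on 6 vertices with hub 0. Every automorphism fixes the hub and acts on the rim 5-cycle, so Aut(G) ≅ Aut(C_5) = D_5 of order 10.

10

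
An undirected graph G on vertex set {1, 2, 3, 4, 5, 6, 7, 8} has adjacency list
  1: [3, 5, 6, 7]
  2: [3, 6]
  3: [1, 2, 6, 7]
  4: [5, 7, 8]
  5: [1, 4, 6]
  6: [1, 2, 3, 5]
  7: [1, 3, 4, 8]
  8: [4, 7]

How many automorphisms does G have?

The degree sequence is [4, 2, 4, 3, 3, 4, 4, 2]. Checking the degree-preserving permutations of the vertex set shows that none except the identity preserves every edge, so Aut(G) is trivial.

1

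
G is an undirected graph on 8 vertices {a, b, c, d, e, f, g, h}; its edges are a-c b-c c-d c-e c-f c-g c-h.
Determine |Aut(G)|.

Vertex c has degree 7 and every other vertex has degree 1, so G is the star K_{1,7} with centre c. Any automorphism fixes the centre and permutes the 7 leaves freely, so Aut(G) ≅ S_7 of order 7! = 5040.

5040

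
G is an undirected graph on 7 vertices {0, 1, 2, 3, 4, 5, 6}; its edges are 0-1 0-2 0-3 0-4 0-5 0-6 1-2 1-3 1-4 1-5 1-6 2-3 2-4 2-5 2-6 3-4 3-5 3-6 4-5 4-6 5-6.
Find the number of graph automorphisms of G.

5040

Every vertex has degree 6, so G is the complete graph K_7. Any permutation of the 7 vertices preserves K_7, so Aut(K_7) = S_7 of order 7! = 5040.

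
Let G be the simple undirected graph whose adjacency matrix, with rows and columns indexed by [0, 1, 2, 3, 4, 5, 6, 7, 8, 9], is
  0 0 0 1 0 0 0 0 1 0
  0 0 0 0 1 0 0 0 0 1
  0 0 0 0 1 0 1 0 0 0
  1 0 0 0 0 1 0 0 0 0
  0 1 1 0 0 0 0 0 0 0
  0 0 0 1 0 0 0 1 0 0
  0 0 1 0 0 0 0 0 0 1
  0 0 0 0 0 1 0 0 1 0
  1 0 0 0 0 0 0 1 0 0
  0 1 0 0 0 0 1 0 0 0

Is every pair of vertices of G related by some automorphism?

G has two connected components, {1, 2, 4, 6, 9} and {0, 3, 5, 7, 8}; each is 2-regular, so G = C_5 ⊔ C_5. Aut of a disjoint union of two copies of C_5 is the wreath product D_5 ≀ Z_2, of order 2·10² = 200. Under this action every vertex can be carried to every other, so G is vertex-transitive.

Yes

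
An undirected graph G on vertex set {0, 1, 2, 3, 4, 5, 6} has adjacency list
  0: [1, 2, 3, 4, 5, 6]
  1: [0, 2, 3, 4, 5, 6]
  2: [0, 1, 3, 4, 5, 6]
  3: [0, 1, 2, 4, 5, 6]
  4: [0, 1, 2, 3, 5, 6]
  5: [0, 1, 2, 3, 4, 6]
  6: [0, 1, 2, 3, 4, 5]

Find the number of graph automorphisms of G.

Every vertex has degree 6, so G is the complete graph K_7. Any permutation of the 7 vertices preserves K_7, so Aut(K_7) = S_7 of order 7! = 5040.

5040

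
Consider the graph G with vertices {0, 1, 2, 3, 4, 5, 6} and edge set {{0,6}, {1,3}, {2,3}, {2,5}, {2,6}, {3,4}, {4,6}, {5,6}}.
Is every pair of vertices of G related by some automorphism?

Vertex 6 is the only vertex of degree 4, so every automorphism fixes it; G is not vertex-transitive.

No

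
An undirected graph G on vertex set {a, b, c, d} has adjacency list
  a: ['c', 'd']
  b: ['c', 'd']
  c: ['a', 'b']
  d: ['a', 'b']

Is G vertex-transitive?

G is 2-regular and bipartite on 2^2 = 4 vertices with girth 4; it is the hypercube graph Q_2. Aut(Q_2) consists of the signed permutations of the 2 coordinate axes: 2! permutations times 2^2 sign flips, so |Aut| = 2^2·2! = 8. Under this action every vertex can be carried to every other, so G is vertex-transitive.

Yes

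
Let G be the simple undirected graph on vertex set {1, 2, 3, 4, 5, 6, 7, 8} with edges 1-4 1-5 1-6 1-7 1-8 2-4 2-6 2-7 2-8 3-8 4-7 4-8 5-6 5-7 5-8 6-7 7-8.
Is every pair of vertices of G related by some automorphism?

No

Vertex 1 is the only vertex of degree 5, so every automorphism fixes it; G is not vertex-transitive.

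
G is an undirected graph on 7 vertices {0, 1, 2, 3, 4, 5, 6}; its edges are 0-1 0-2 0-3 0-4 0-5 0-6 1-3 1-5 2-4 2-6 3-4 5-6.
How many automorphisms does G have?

12

Vertex 0 is the unique vertex of degree 6; the remaining 6 vertices each have degree 3 and induce a cycle, so G is the wheel on 7 vertices with hub 0. Every automorphism fixes the hub and acts on the rim 6-cycle, so Aut(G) ≅ Aut(C_6) = D_6 of order 12.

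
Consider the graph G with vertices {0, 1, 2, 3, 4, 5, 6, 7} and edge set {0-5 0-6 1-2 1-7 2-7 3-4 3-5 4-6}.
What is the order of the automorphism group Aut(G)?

60

G has two connected components, {0, 3, 4, 5, 6} and {1, 2, 7}; each is 2-regular, so G = C_5 ⊔ C_3. The components are non-isomorphic (different sizes), so Aut(G) = Aut(C_5) × Aut(C_3) = D_5 × D_3 of order 10·6 = 60.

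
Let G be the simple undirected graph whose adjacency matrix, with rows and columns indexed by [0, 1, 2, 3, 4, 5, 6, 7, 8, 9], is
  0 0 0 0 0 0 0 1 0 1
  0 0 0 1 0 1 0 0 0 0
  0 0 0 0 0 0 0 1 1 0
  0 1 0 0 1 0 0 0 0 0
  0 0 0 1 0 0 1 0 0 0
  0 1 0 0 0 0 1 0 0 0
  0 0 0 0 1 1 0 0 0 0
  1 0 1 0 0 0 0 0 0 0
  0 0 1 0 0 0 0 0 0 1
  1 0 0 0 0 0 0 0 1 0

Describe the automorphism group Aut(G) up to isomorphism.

D_5 ≀ Z_2

G has two connected components, {1, 3, 4, 5, 6} and {0, 2, 7, 8, 9}; each is 2-regular, so G = C_5 ⊔ C_5. With two isomorphic components, Aut(G) = Aut(C_5) ≀ S_2 = (D_5 × D_5) ⋊ Z_2: permute each cycle by D_5, then optionally swap the two cycles. Order 2·(2·5)² = 200.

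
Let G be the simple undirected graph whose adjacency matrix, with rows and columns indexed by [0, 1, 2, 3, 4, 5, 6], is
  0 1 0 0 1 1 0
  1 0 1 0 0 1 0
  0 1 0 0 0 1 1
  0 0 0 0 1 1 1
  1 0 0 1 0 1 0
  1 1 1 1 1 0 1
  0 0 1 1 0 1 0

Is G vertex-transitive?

No

Vertex 5 is the only vertex of degree 6, so every automorphism fixes it; G is not vertex-transitive.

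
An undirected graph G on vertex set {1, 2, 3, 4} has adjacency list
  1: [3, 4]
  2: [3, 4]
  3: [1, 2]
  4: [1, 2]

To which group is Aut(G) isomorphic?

G is 2-regular and bipartite on 2^2 = 4 vertices with girth 4; it is the hypercube graph Q_2. The symmetry group of the 2-cube is the hyperoctahedral group B_2 = Z_2 ≀ S_2, of order 2^2·2! = 8.

the dihedral group of order 8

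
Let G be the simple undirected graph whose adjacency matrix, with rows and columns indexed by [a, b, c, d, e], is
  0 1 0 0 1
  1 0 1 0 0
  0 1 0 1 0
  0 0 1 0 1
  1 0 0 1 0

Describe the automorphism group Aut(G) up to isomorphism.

the dihedral group of order 10

G is 2-regular and connected on 5 vertices, i.e. the cycle C_5. C_5 has 5 rotations and 5 reflections, so Aut(C_5) ≅ D_5 of order 10.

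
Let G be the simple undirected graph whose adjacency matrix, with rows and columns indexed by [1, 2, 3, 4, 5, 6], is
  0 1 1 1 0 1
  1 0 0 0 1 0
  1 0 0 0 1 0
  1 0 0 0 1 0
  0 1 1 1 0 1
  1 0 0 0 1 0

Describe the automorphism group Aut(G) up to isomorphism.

S_4 × S_2

The vertices split by degree into {1, 5} (degree 4) and {2, 3, 4, 6} (degree 2); every edge runs between the two parts, so G is the complete bipartite graph K_{2,4}. Automorphisms preserve the bipartition setwise (since the parts differ in size) and act as S_4 × S_2 within it; |Aut| = 48.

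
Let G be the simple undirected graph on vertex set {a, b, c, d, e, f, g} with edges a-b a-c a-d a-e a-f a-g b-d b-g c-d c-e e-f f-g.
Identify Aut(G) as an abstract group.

D_6

Vertex a is the unique vertex of degree 6; the remaining 6 vertices each have degree 3 and induce a cycle, so G is the wheel on 7 vertices with hub a. Every automorphism fixes the hub and acts on the rim 6-cycle, so Aut(G) ≅ Aut(C_6) = D_6 of order 12.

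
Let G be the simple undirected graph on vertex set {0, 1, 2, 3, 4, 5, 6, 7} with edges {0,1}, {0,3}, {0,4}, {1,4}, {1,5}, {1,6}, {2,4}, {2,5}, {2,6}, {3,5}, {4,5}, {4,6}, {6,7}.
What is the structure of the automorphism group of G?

Degrees alone do not determine every vertex (e.g. 0 and 2 both have degree 3), but their neighbour-degree multisets differ: N(0) has degrees [2, 4, 5] while N(2) has degrees [4, 4, 5]. Repeating this refinement separates all vertices, so the only automorphism is the identity.

the trivial group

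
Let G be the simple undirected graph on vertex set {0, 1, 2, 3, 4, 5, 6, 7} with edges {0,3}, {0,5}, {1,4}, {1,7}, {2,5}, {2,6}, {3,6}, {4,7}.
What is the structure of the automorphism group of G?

D_3 × D_5

G has two connected components, {0, 2, 3, 5, 6} and {1, 4, 7}; each is 2-regular, so G = C_5 ⊔ C_3. No automorphism exchanges components of different sizes, hence Aut(G) is the direct product D_3 × D_5, order 60.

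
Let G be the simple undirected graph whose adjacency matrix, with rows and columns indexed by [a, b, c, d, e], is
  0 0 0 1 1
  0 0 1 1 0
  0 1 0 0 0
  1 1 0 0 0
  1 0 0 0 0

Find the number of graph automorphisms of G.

The degree sequence is [2, 2, 1, 2, 1]; the two degree-1 vertices c and e are the ends of a path, so G = P_5. The only nontrivial automorphism of a path is the end-to-end reflection, so Aut(G) ≅ Z_2.

2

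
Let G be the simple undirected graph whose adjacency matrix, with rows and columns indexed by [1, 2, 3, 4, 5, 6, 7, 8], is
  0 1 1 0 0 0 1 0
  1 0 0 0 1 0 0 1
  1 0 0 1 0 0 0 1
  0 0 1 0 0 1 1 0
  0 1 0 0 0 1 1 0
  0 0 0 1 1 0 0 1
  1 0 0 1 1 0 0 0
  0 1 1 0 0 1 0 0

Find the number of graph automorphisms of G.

48

G is 3-regular and bipartite on 2^3 = 8 vertices with girth 4; it is the hypercube graph Q_3. The symmetry group of the 3-cube is the hyperoctahedral group B_3 = Z_2 ≀ S_3, of order 2^3·3! = 48.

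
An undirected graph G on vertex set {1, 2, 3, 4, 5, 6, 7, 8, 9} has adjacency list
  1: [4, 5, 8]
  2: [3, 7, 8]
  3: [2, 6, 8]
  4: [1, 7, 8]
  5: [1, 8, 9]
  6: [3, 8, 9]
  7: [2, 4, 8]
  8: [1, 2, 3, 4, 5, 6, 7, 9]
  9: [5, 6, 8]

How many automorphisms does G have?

16

Vertex 8 is the unique vertex of degree 8; the remaining 8 vertices each have degree 3 and induce a cycle, so G is the wheel on 9 vertices with hub 8. Every automorphism fixes the hub and acts on the rim 8-cycle, so Aut(G) ≅ Aut(C_8) = D_8 of order 16.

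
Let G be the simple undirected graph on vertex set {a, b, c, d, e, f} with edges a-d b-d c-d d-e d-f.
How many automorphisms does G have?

120

Vertex d has degree 5 and every other vertex has degree 1, so G is the star K_{1,5} with centre d. Any automorphism fixes the centre and permutes the 5 leaves freely, so Aut(G) ≅ S_5 of order 5! = 120.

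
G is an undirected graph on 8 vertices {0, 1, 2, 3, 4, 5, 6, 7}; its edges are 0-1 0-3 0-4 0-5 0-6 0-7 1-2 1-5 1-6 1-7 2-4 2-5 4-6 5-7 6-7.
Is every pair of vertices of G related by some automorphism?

No

Vertex 0 is the only vertex of degree 6, so every automorphism fixes it; G is not vertex-transitive.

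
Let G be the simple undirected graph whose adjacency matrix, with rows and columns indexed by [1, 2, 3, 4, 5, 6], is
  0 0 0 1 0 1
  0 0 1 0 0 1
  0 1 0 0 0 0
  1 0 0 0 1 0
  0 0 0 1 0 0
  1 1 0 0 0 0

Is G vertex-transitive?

Automorphisms preserve degree, but G has vertices of degree 1 and vertices of degree 2; no automorphism maps one to the other, so G is not vertex-transitive.

No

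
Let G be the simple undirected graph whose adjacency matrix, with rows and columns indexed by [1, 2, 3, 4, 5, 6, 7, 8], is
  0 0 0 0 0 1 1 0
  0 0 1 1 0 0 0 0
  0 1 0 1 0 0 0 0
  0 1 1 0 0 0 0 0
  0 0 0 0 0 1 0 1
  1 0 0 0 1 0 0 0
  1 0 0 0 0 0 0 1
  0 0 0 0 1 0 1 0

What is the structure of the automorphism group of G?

G has two connected components, {1, 5, 6, 7, 8} and {2, 3, 4}; each is 2-regular, so G = C_5 ⊔ C_3. No automorphism exchanges components of different sizes, hence Aut(G) is the direct product D_3 × D_5, order 60.

D_3 × D_5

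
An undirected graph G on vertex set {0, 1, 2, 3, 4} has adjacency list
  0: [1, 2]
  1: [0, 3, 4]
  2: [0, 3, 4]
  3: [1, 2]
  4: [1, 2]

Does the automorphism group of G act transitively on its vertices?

Automorphisms preserve degree, but G has vertices of degree 2 and vertices of degree 3; no automorphism maps one to the other, so G is not vertex-transitive.

No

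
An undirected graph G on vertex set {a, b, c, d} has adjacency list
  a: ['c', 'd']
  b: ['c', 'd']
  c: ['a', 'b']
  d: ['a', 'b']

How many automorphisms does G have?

8

G is 2-regular and connected on 4 vertices, i.e. the cycle C_4. The automorphisms of the 4-cycle are exactly the symmetries of a regular 4-gon: the dihedral group D_4, |D_4| = 8.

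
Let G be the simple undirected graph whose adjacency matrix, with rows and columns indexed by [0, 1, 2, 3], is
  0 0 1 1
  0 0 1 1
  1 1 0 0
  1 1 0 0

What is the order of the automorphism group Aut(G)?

8

G is 2-regular and bipartite on 2^2 = 4 vertices with girth 4; it is the hypercube graph Q_2. Aut(Q_2) consists of the signed permutations of the 2 coordinate axes: 2! permutations times 2^2 sign flips, so |Aut| = 2^2·2! = 8.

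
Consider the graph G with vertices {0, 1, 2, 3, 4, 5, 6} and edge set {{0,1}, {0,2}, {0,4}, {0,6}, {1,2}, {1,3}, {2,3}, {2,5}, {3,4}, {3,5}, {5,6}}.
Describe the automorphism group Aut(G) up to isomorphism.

1

Degrees alone do not determine every vertex (e.g. 0 and 2 both have degree 4), but their neighbour-degree multisets differ: N(0) has degrees [2, 2, 3, 4] while N(2) has degrees [3, 3, 4, 4]. Repeating this refinement separates all vertices, so the only automorphism is the identity.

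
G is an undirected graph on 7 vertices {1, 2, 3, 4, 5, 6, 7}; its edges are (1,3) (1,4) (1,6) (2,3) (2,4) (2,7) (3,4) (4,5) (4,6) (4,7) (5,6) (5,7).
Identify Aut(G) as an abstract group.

Vertex 4 is the unique vertex of degree 6; the remaining 6 vertices each have degree 3 and induce a cycle, so G is the wheel on 7 vertices with hub 4. With the hub fixed, the remaining symmetry is that of the rim cycle C_6, giving the dihedral group D_6.

the dihedral group of order 12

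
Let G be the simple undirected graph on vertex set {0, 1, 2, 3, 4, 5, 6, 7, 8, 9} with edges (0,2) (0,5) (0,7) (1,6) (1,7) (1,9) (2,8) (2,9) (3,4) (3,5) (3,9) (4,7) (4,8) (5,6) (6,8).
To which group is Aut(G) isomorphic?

G is 3-regular on 10 vertices with no triangles and no 4-cycles (girth 5): this is the Petersen graph. It is a classical fact that the Petersen graph has automorphism group S_5 (order 120), arising from its description as the Kneser graph K(5,2).

S_5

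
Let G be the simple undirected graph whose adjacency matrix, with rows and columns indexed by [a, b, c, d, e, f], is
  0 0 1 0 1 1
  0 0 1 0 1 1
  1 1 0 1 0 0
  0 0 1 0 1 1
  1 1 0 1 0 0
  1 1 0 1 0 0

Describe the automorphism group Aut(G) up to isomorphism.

G is 3-regular and bipartite with parts {a, b, d} and {c, e, f} (each part is independent and every cross-pair is an edge), so G = K_{3,3}. Aut(K_{3,3}) is the wreath product S_3 ≀ Z_2: permute within each part, then optionally swap the parts; |Aut| = 2·(3!)² = 72.

(S_3 × S_3) ⋊ Z_2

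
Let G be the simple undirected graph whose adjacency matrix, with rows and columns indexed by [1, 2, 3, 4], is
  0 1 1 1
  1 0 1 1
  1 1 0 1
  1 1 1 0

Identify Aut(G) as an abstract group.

the symmetric group on 4 letters

All 4 vertices are pairwise adjacent: G = K_4. Any permutation of the 4 vertices preserves K_4, so Aut(K_4) = S_4 of order 4! = 24.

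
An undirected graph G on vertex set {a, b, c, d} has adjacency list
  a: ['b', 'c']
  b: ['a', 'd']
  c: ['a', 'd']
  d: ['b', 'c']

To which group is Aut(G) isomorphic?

the dihedral group of order 8

G is 2-regular and bipartite on 2^2 = 4 vertices with girth 4; it is the hypercube graph Q_2. Aut(Q_2) consists of the signed permutations of the 2 coordinate axes: 2! permutations times 2^2 sign flips, so |Aut| = 2^2·2! = 8.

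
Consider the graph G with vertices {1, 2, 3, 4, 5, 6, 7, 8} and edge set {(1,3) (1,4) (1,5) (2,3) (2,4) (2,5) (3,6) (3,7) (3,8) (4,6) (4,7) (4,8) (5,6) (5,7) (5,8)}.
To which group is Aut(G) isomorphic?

The vertices split by degree into {3, 4, 5} (degree 5) and {1, 2, 6, 7, 8} (degree 3); every edge runs between the two parts, so G is the complete bipartite graph K_{3,5}. Automorphisms preserve the bipartition setwise (since the parts differ in size) and act as S_5 × S_3 within it; |Aut| = 720.

S_5 × S_3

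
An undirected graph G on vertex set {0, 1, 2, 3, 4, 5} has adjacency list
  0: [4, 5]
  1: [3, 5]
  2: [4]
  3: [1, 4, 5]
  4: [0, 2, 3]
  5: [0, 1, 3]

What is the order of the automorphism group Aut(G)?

1

The degree sequence is [2, 2, 1, 3, 3, 3]. Checking the degree-preserving permutations of the vertex set shows that none except the identity preserves every edge, so Aut(G) is trivial.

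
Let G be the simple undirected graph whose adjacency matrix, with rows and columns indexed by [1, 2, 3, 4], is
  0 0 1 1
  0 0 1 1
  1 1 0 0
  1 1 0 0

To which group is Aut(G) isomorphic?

G is 2-regular and bipartite on 2^2 = 4 vertices with girth 4; it is the hypercube graph Q_2. The symmetry group of the 2-cube is the hyperoctahedral group B_2 = Z_2 ≀ S_2, of order 2^2·2! = 8.

D_4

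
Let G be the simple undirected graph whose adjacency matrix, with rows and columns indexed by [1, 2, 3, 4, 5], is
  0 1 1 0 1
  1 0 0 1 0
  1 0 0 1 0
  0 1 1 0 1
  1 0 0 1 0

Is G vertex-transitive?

Automorphisms preserve degree, but G has vertices of degree 2 and vertices of degree 3; no automorphism maps one to the other, so G is not vertex-transitive.

No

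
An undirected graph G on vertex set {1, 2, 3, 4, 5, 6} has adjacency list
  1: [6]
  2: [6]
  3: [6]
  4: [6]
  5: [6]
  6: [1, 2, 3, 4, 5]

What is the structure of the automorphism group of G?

S_5

Vertex 6 has degree 5 and every other vertex has degree 1, so G is the star K_{1,5} with centre 6. Any automorphism fixes the centre and permutes the 5 leaves freely, so Aut(G) ≅ S_5 of order 5! = 120.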